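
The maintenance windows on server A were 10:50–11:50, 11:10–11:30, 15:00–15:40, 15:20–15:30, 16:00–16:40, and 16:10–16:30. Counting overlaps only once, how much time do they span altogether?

2 h 20 min

Merged: 10:50–11:50, 15:00–15:40, 16:00–16:40.
Lengths: 1 h + 40 min + 40 min = 2 h 20 min.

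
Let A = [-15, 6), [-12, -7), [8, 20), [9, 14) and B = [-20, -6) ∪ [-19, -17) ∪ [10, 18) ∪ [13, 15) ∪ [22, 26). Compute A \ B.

[-6, 6) ∪ [8, 10) ∪ [18, 20)

A, merged: [-15, 6), [8, 20).
B, merged: [-20, -6), [10, 18), [22, 26).
[-15, 6) \ B = [-6, 6).
[8, 20) \ B = [8, 10), [18, 20).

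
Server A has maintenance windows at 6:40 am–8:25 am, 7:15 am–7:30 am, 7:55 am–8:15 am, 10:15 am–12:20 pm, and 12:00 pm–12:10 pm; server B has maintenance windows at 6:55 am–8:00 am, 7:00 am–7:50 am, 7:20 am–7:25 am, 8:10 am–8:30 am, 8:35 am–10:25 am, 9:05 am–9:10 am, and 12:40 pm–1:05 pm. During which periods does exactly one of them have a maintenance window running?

Merge the first list: 6:40 am–8:25 am, 10:15 am–12:20 pm.
Merge the second list: 6:55 am–8:00 am, 8:10 am–8:30 am, 8:35 am–10:25 am, 12:40 pm–1:05 pm.
A \ B = 6:40 am–6:55 am, 8:00 am–8:10 am, 10:25 am–12:20 pm.
B \ A = 8:25 am–8:30 am, 8:35 am–10:15 am, 12:40 pm–1:05 pm.
Union of the two gives the symmetric difference.

6:40 am–6:55 am, 8:00 am–8:10 am, 8:25 am–8:30 am, 8:35 am–10:15 am, 10:25 am–12:20 pm, 12:40 pm–1:05 pm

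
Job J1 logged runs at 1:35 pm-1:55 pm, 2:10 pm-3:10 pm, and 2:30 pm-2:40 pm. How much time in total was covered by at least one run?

Merged: 1:35 pm–1:55 pm, 2:10 pm–3:10 pm.
Lengths: 20 min + 1 h = 1 h 20 min.

1 h 20 min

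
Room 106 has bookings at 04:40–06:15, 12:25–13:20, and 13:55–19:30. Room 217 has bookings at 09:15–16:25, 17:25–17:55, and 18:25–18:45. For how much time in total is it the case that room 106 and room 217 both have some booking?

4 h 15 min

A ∩ B = 12:25–13:20, 13:55–16:25, 17:25–17:55, 18:25–18:45.
Total: 55 min + 2 h 30 min + 30 min + 20 min = 4 h 15 min.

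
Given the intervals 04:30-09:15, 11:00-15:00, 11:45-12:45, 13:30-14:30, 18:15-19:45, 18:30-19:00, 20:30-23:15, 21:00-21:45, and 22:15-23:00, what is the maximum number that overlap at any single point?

2

Walk the sorted start/end points keeping a running depth.
The depth first hits 2 at 11:45.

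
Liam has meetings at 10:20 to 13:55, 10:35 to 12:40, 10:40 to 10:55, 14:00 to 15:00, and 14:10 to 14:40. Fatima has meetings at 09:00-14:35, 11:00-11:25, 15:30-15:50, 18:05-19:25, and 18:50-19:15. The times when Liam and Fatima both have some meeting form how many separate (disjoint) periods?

2

Merge the first list: 10:20–13:55, 14:00–15:00.
Merge the second list: 09:00–14:35, 15:30–15:50, 18:05–19:25.
A ∩ B = 10:20–13:55, 14:00–14:35.
That is 2 disjoint pieces.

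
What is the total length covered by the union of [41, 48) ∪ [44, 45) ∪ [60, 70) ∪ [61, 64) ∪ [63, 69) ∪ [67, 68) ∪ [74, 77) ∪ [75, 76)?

Merged: [41, 48), [60, 70), [74, 77).
Lengths: 7 + 10 + 3 = 20.

20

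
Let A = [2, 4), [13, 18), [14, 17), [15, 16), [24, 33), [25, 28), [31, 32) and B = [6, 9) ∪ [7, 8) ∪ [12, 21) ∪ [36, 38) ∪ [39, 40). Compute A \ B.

First set merges to [2, 4), [13, 18), [24, 33).
Second set merges to [6, 9), [12, 21), [36, 38), [39, 40).
[2, 4): no B overlap → unchanged.
[13, 18): fully covered by B → removed.
[24, 33): no B overlap → unchanged.

[2, 4) ∪ [24, 33)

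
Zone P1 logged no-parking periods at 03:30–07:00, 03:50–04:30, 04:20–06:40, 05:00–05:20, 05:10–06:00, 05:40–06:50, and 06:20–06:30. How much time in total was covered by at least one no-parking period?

Merged: 03:30–07:00.
Length: 3 h 30 min.

3 h 30 min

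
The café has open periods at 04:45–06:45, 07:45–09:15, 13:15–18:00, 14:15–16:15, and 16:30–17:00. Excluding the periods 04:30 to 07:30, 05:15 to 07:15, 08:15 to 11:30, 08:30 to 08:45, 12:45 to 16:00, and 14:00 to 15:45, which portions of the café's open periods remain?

Merge the first list: 04:45–06:45, 07:45–09:15, 13:15–18:00.
Merge the second list: 04:30–07:30, 08:15–11:30, 12:45–16:00.
04:45–06:45: entirely removed.
07:45–09:15 \ B = 07:45–08:15.
13:15–18:00 \ B = 16:00–18:00.

07:45–08:15, 16:00–18:00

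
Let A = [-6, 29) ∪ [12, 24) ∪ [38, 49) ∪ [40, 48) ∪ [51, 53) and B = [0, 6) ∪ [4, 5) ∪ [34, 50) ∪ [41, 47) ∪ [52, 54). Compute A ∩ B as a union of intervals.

A, merged: [-6, 29), [38, 49), [51, 53).
B, merged: [0, 6), [34, 50), [52, 54).
[-6, 29) ∩ B → [0, 6).
[38, 49) ∩ B → [38, 49).
[51, 53) ∩ B → [52, 53).

[0, 6) ∪ [38, 49) ∪ [52, 53)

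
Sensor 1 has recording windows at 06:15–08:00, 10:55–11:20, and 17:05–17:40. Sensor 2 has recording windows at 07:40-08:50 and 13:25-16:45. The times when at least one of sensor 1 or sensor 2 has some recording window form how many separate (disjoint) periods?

4

A ∪ B = 06:15–08:50, 10:55–11:20, 13:25–16:45, 17:05–17:40.
That is 4 disjoint pieces.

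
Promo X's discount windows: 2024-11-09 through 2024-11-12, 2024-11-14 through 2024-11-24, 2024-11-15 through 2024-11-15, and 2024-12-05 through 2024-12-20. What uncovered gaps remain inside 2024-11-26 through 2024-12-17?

After merging, the occupied span is 2024-11-09 through 2024-11-12, 2024-11-14 through 2024-11-24, 2024-12-05 through 2024-12-20.
Complement within 2024-11-26 through 2024-12-17: 2024-11-26 through 2024-12-04.

2024-11-26 through 2024-12-04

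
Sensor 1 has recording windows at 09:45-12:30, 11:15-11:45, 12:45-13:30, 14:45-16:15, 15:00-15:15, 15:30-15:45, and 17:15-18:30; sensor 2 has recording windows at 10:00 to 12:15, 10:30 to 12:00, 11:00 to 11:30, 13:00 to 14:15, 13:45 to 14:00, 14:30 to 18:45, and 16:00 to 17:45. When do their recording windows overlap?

10:00–12:15, 13:00–13:30, 14:45–16:15, 17:15–18:30

Merge the first list: 09:45–12:30, 12:45–13:30, 14:45–16:15, 17:15–18:30.
Merge the second list: 10:00–12:15, 13:00–14:15, 14:30–18:45.
09:45–12:30 ∩ B → 10:00–12:15.
12:45–13:30 ∩ B → 13:00–13:30.
14:45–16:15 ∩ B → 14:45–16:15.
17:15–18:30 ∩ B → 17:15–18:30.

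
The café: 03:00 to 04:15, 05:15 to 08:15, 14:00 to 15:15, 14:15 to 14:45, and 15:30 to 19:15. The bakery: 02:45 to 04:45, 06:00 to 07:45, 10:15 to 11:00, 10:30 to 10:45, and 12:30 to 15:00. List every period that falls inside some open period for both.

03:00-04:15, 06:00-07:45, 14:00-15:00

Merge the first list: 03:00-04:15, 05:15-08:15, 14:00-15:15, 15:30-19:15.
Merge the second list: 02:45-04:45, 06:00-07:45, 10:15-11:00, 12:30-15:00.
03:00-04:15 meets the second set on 03:00-04:15.
05:15-08:15 meets the second set on 06:00-07:45.
14:00-15:15 meets the second set on 14:00-15:00.
15:30-19:15: no overlap with the second set.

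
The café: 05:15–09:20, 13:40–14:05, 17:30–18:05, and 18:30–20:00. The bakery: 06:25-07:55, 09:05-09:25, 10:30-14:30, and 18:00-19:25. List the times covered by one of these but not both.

05:15–06:25, 07:55–09:05, 09:20–09:25, 10:30–13:40, 14:05–14:30, 17:30–18:00, 18:05–18:30, 19:25–20:00

A \ B = 05:15–06:25, 07:55–09:05, 17:30–18:00, 19:25–20:00.
B \ A = 09:20–09:25, 10:30–13:40, 14:05–14:30, 18:05–18:30.
Union of the two gives the symmetric difference.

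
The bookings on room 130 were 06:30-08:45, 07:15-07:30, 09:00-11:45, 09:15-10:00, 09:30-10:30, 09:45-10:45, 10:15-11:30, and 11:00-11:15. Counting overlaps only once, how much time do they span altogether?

Merged: 06:30-08:45, 09:00-11:45.
Lengths: 2 h 15 min + 2 h 45 min = 5 h.

5 h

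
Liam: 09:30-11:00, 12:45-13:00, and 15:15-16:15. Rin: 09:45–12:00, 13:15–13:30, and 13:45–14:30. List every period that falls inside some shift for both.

09:45–11:00

09:30–11:00 meets the second set on 09:45–11:00.
12:45–13:00: no overlap with the second set.
15:15–16:15: no overlap with the second set.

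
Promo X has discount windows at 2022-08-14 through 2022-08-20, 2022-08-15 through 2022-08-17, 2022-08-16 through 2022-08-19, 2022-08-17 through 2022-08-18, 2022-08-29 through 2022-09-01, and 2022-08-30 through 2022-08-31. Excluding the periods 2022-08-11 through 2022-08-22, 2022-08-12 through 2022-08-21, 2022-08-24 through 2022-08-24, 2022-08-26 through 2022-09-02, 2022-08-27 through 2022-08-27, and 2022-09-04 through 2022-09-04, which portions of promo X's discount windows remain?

A, merged: 2022-08-14 through 2022-08-20, 2022-08-29 through 2022-09-01.
B, merged: 2022-08-11 through 2022-08-22, 2022-08-24 through 2022-08-24, 2022-08-26 through 2022-09-02, 2022-09-04 through 2022-09-04.
2022-08-14 through 2022-08-20: fully covered by B → removed.
2022-08-29 through 2022-09-01: fully covered by B → removed.

none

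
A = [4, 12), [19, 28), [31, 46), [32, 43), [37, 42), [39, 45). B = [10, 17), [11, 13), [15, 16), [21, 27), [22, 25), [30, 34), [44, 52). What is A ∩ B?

[10, 12) ∪ [21, 27) ∪ [31, 34) ∪ [44, 46)

First set merges to [4, 12), [19, 28), [31, 46).
Second set merges to [10, 17), [21, 27), [30, 34), [44, 52).
[4, 12) meets the second set on [10, 12).
[19, 28) meets the second set on [21, 27).
[31, 46) meets the second set on [31, 34), [44, 46).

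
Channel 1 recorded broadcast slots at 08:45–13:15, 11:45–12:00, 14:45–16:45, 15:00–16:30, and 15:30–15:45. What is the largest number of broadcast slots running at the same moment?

3

Sweep endpoints in order; track running count of active intervals.
Peak of 3 reached at 15:30.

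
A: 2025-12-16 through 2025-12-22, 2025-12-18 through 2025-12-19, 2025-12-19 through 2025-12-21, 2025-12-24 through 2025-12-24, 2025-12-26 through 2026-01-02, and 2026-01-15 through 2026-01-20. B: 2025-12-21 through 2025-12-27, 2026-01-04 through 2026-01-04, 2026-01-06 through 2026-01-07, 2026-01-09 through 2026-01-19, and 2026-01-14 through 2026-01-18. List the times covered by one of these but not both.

A, merged: 2025-12-16 through 2025-12-22, 2025-12-24 through 2025-12-24, 2025-12-26 through 2026-01-02, 2026-01-15 through 2026-01-20.
B, merged: 2025-12-21 through 2025-12-27, 2026-01-04 through 2026-01-04, 2026-01-06 through 2026-01-07, 2026-01-09 through 2026-01-19.
A \ B = 2025-12-16 through 2025-12-20, 2025-12-28 through 2026-01-02, 2026-01-20 through 2026-01-20.
B \ A = 2025-12-23 through 2025-12-23, 2025-12-25 through 2025-12-25, 2026-01-04 through 2026-01-04, 2026-01-06 through 2026-01-07, 2026-01-09 through 2026-01-14.
Union of the two gives the symmetric difference.

2025-12-16 through 2025-12-20, 2025-12-23 through 2025-12-23, 2025-12-25 through 2025-12-25, 2025-12-28 through 2026-01-02, 2026-01-04 through 2026-01-04, 2026-01-06 through 2026-01-07, 2026-01-09 through 2026-01-14, 2026-01-20 through 2026-01-20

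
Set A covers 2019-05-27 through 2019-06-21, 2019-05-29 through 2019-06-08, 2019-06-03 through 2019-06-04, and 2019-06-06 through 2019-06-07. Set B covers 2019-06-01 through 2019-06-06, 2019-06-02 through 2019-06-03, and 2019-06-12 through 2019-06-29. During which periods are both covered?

2019-06-01 through 2019-06-06, 2019-06-12 through 2019-06-21

Merge the first list: 2019-05-27 through 2019-06-21.
Merge the second list: 2019-06-01 through 2019-06-06, 2019-06-12 through 2019-06-29.
2019-05-27 through 2019-06-21 overlaps B on 2019-06-01 through 2019-06-06, 2019-06-12 through 2019-06-21.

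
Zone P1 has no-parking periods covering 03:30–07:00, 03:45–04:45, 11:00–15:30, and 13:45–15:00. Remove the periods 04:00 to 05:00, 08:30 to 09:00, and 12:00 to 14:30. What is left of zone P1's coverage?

A, merged: 03:30–07:00, 11:00–15:30.
03:30–07:00 \ B = 03:30–04:00, 05:00–07:00.
11:00–15:30 \ B = 11:00–12:00, 14:30–15:30.

03:30–04:00, 05:00–07:00, 11:00–12:00, 14:30–15:30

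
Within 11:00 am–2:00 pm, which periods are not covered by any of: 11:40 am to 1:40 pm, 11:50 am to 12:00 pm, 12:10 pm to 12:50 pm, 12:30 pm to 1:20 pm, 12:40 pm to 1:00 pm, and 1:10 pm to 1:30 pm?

Covered (merged): 11:40 am-1:40 pm.
Gaps within 11:00 am-2:00 pm: 11:00 am-11:40 am, 1:40 pm-2:00 pm.

11:00 am-11:40 am, 1:40 pm-2:00 pm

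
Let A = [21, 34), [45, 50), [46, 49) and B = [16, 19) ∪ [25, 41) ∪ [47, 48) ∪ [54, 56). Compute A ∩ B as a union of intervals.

Merge the first list: [21, 34), [45, 50).
[21, 34) overlaps B on [25, 34).
[45, 50) overlaps B on [47, 48).

[25, 34) ∪ [47, 48)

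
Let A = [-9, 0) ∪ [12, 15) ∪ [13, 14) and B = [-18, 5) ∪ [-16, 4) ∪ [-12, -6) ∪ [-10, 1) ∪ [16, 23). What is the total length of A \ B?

3

First set merges to [-9, 0), [12, 15).
Second set merges to [-18, 5), [16, 23).
A \ B = [12, 15).
Total: 3.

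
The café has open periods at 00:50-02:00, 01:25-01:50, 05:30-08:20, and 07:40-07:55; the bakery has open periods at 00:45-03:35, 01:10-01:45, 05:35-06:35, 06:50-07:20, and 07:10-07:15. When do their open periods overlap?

00:50–02:00, 05:35–06:35, 06:50–07:20

Merge the first list: 00:50–02:00, 05:30–08:20.
Merge the second list: 00:45–03:35, 05:35–06:35, 06:50–07:20.
00:50–02:00 overlaps B on 00:50–02:00.
05:30–08:20 overlaps B on 05:35–06:35, 06:50–07:20.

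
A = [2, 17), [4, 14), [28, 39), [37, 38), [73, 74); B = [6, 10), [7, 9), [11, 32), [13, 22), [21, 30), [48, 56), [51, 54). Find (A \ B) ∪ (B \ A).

[2, 6) ∪ [10, 11) ∪ [17, 28) ∪ [32, 39) ∪ [48, 56) ∪ [73, 74)

First set merges to [2, 17), [28, 39), [73, 74).
Second set merges to [6, 10), [11, 32), [48, 56).
A \ B = [2, 6), [10, 11), [32, 39), [73, 74).
B \ A = [17, 28), [48, 56).
Union of the two gives the symmetric difference.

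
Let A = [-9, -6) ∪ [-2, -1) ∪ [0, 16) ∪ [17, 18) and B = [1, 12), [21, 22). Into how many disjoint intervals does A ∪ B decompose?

A ∪ B = [-9, -6), [-2, -1), [0, 16), [17, 18), [21, 22).
That is 5 disjoint pieces.

5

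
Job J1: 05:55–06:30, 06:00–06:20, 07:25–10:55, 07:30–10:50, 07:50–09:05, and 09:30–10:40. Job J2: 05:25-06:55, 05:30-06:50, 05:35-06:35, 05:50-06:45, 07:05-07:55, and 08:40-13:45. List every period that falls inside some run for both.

Merge the first list: 05:55–06:30, 07:25–10:55.
Merge the second list: 05:25–06:55, 07:05–07:55, 08:40–13:45.
05:55–06:30 meets the second set on 05:55–06:30.
07:25–10:55 meets the second set on 07:25–07:55, 08:40–10:55.

05:55–06:30, 07:25–07:55, 08:40–10:55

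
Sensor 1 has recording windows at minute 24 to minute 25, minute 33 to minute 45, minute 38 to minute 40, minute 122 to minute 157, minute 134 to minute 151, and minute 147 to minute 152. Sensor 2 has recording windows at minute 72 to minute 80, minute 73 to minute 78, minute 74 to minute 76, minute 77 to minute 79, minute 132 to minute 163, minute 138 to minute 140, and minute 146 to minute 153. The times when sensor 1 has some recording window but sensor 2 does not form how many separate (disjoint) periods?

3

A, merged: minute 24 to minute 25, minute 33 to minute 45, minute 122 to minute 157.
B, merged: minute 72 to minute 80, minute 132 to minute 163.
A \ B = minute 24 to minute 25, minute 33 to minute 45, minute 122 to minute 132.
That is 3 disjoint pieces.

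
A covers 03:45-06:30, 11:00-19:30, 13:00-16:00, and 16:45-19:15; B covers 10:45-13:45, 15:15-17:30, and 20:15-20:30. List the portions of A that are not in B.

Merge the first list: 03:45–06:30, 11:00–19:30.
03:45–06:30 is untouched.
11:00–19:30 with B removed leaves 13:45–15:15, 17:30–19:30.

03:45–06:30, 13:45–15:15, 17:30–19:30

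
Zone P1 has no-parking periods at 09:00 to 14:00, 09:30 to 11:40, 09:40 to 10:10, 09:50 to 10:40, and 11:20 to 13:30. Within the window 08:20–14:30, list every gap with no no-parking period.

08:20–09:00, 14:00–14:30

After merging, the occupied span is 09:00–14:00.
Uncovered inside 08:20–14:30: 08:20–09:00, 14:00–14:30.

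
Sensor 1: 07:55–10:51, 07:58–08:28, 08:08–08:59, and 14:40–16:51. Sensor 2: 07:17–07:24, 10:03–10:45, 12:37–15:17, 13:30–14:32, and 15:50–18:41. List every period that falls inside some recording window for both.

Merge the first list: 07:55–10:51, 14:40–16:51.
Merge the second list: 07:17–07:24, 10:03–10:45, 12:37–15:17, 15:50–18:41.
07:55–10:51 overlaps B on 10:03–10:45.
14:40–16:51 overlaps B on 14:40–15:17, 15:50–16:51.

10:03–10:45, 14:40–15:17, 15:50–16:51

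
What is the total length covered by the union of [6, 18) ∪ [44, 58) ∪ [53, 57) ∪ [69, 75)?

32

Merged: [6, 18), [44, 58), [69, 75).
Lengths: 12 + 14 + 6 = 32.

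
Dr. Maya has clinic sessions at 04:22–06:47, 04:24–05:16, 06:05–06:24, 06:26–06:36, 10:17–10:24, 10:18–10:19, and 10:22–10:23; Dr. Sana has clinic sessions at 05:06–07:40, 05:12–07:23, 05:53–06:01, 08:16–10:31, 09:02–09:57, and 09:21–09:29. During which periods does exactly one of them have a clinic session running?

A, merged: 04:22-06:47, 10:17-10:24.
B, merged: 05:06-07:40, 08:16-10:31.
Only in the first: 04:22-05:06.
Only in the second: 06:47-07:40, 08:16-10:17, 10:24-10:31.
Together these are the periods covered by exactly one.

04:22-05:06, 06:47-07:40, 08:16-10:17, 10:24-10:31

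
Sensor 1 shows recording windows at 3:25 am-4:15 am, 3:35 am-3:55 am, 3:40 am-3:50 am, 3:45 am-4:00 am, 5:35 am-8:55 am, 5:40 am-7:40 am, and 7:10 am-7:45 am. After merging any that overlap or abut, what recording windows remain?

3:35 am-3:55 am overlaps/touches 3:25 am-4:15 am → extend to 3:25 am-4:15 am.
3:40 am-3:50 am overlaps/touches 3:25 am-4:15 am → extend to 3:25 am-4:15 am.
3:45 am-4:00 am overlaps/touches 3:25 am-4:15 am → extend to 3:25 am-4:15 am.
5:35 am-8:55 am is disjoint → start new block.
5:40 am-7:40 am overlaps/touches 5:35 am-8:55 am → extend to 5:35 am-8:55 am.
7:10 am-7:45 am overlaps/touches 5:35 am-8:55 am → extend to 5:35 am-8:55 am.

3:25 am-4:15 am, 5:35 am-8:55 am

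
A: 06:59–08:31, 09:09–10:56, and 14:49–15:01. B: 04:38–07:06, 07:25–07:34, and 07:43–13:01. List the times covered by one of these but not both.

04:38-06:59, 07:06-07:25, 07:34-07:43, 08:31-09:09, 10:56-13:01, 14:49-15:01

A \ B = 07:06-07:25, 07:34-07:43, 14:49-15:01.
B \ A = 04:38-06:59, 08:31-09:09, 10:56-13:01.
Union of the two gives the symmetric difference.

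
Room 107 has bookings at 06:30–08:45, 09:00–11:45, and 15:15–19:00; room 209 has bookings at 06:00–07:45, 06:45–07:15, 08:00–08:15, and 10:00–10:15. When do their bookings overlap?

Merge the second list: 06:00–07:45, 08:00–08:15, 10:00–10:15.
06:30–08:45 ∩ B → 06:30–07:45, 08:00–08:15.
09:00–11:45 ∩ B → 10:00–10:15.
15:15–19:00 meets no B interval.

06:30–07:45, 08:00–08:15, 10:00–10:15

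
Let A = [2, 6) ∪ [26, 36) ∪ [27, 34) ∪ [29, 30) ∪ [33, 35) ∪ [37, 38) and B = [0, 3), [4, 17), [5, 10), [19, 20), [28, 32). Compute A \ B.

[3, 4) ∪ [26, 28) ∪ [32, 36) ∪ [37, 38)

First set merges to [2, 6), [26, 36), [37, 38).
Second set merges to [0, 3), [4, 17), [19, 20), [28, 32).
[2, 6) minus B → [3, 4).
[26, 36) minus B → [26, 28), [32, 36).
[37, 38): no B overlap → unchanged.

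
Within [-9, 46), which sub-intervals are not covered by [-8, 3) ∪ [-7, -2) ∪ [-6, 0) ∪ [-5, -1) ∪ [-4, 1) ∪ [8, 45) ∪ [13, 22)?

Covered (merged): [-8, 3), [8, 45).
Complement within [-9, 46): [-9, -8), [3, 8), [45, 46).

[-9, -8) ∪ [3, 8) ∪ [45, 46)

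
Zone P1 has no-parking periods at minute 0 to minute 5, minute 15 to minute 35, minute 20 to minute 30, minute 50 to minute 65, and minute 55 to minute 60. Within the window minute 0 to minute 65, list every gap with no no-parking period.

minute 5 to minute 15, minute 35 to minute 50

Covered (merged): minute 0 to minute 5, minute 15 to minute 35, minute 50 to minute 65.
Complement within minute 0 to minute 65: minute 5 to minute 15, minute 35 to minute 50.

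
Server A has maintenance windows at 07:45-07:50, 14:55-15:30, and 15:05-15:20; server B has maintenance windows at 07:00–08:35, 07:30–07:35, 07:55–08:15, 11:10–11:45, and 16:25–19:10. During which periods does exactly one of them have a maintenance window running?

07:00–07:45, 07:50–08:35, 11:10–11:45, 14:55–15:30, 16:25–19:10

First set merges to 07:45–07:50, 14:55–15:30.
Second set merges to 07:00–08:35, 11:10–11:45, 16:25–19:10.
Only in the first: 14:55–15:30.
Only in the second: 07:00–07:45, 07:50–08:35, 11:10–11:45, 16:25–19:10.
Together these are the periods covered by exactly one.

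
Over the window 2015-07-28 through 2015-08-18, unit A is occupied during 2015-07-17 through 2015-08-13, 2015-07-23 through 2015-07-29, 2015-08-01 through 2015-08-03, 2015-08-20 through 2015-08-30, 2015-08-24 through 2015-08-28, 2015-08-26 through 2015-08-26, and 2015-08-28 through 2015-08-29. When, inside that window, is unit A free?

2015-08-14 through 2015-08-18

Covered (merged): 2015-07-17 through 2015-08-13, 2015-08-20 through 2015-08-30.
Gaps within 2015-07-28 through 2015-08-18: 2015-08-14 through 2015-08-18.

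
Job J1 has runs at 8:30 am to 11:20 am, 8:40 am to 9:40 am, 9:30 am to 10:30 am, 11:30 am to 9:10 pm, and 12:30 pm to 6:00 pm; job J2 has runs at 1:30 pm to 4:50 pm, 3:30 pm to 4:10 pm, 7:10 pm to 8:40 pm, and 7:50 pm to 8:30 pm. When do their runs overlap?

Merge the first list: 8:30 am–11:20 am, 11:30 am–9:10 pm.
Merge the second list: 1:30 pm–4:50 pm, 7:10 pm–8:40 pm.
8:30 am–11:20 am meets no B interval.
11:30 am–9:10 pm ∩ B → 1:30 pm–4:50 pm, 7:10 pm–8:40 pm.

1:30 pm–4:50 pm, 7:10 pm–8:40 pm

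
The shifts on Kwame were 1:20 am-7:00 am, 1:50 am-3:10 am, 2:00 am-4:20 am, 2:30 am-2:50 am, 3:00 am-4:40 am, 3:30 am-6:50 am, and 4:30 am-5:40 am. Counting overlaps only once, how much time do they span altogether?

Merged: 1:20 am-7:00 am.
Length: 5 h 40 min.

5 h 40 min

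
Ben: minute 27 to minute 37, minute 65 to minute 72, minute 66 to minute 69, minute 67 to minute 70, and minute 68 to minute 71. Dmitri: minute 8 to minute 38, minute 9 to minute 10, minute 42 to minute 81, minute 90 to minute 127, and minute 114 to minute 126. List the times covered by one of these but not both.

Merge the first list: minute 27 to minute 37, minute 65 to minute 72.
Merge the second list: minute 8 to minute 38, minute 42 to minute 81, minute 90 to minute 127.
A \ B = none.
B \ A = minute 8 to minute 27, minute 37 to minute 38, minute 42 to minute 65, minute 72 to minute 81, minute 90 to minute 127.
Union of the two gives the symmetric difference.

minute 8 to minute 27, minute 37 to minute 38, minute 42 to minute 65, minute 72 to minute 81, minute 90 to minute 127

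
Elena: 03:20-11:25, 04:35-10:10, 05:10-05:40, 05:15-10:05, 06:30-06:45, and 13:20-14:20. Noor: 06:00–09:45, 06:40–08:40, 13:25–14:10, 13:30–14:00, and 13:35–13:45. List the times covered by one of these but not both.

03:20-06:00, 09:45-11:25, 13:20-13:25, 14:10-14:20

First set merges to 03:20-11:25, 13:20-14:20.
Second set merges to 06:00-09:45, 13:25-14:10.
A \ B = 03:20-06:00, 09:45-11:25, 13:20-13:25, 14:10-14:20.
B \ A = none.
Union of the two gives the symmetric difference.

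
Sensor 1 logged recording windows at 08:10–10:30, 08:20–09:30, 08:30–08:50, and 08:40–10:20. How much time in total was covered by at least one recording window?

2 h 20 min

Merged: 08:10–10:30.
Length: 2 h 20 min.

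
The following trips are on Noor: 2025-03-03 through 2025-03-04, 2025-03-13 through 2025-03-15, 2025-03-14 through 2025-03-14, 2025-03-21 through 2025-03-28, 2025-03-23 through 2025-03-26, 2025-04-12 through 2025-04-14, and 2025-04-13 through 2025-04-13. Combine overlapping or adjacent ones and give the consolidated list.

2025-03-03 through 2025-03-04, 2025-03-13 through 2025-03-15, 2025-03-21 through 2025-03-28, 2025-04-12 through 2025-04-14

2025-03-13 through 2025-03-15 is disjoint → start new block.
2025-03-14 through 2025-03-14 overlaps/touches 2025-03-13 through 2025-03-15 → extend to 2025-03-13 through 2025-03-15.
2025-03-21 through 2025-03-28 is disjoint → start new block.
2025-03-23 through 2025-03-26 overlaps/touches 2025-03-21 through 2025-03-28 → extend to 2025-03-21 through 2025-03-28.
2025-04-12 through 2025-04-14 is disjoint → start new block.
2025-04-13 through 2025-04-13 overlaps/touches 2025-04-12 through 2025-04-14 → extend to 2025-04-12 through 2025-04-14.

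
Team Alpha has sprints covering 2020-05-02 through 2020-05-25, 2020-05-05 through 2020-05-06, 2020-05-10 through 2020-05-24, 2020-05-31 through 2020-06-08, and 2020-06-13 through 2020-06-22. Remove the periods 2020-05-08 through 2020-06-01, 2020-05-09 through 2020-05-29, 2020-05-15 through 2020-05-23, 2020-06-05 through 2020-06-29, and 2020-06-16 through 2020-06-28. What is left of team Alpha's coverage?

A, merged: 2020-05-02 through 2020-05-25, 2020-05-31 through 2020-06-08, 2020-06-13 through 2020-06-22.
B, merged: 2020-05-08 through 2020-06-01, 2020-06-05 through 2020-06-29.
2020-05-02 through 2020-05-25 with B removed leaves 2020-05-02 through 2020-05-07.
2020-05-31 through 2020-06-08 with B removed leaves 2020-06-02 through 2020-06-04.
2020-06-13 through 2020-06-22 lies entirely inside B → drops out.

2020-05-02 through 2020-05-07, 2020-06-02 through 2020-06-04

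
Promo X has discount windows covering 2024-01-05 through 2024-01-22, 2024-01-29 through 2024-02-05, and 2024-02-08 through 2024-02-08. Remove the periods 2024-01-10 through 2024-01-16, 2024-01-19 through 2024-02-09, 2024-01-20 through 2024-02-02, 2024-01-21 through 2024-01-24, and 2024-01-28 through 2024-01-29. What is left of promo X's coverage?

B, merged: 2024-01-10 through 2024-01-16, 2024-01-19 through 2024-02-09.
2024-01-05 through 2024-01-22 with B removed leaves 2024-01-05 through 2024-01-09, 2024-01-17 through 2024-01-18.
2024-01-29 through 2024-02-05 lies entirely inside B → drops out.
2024-02-08 through 2024-02-08 lies entirely inside B → drops out.

2024-01-05 through 2024-01-09, 2024-01-17 through 2024-01-18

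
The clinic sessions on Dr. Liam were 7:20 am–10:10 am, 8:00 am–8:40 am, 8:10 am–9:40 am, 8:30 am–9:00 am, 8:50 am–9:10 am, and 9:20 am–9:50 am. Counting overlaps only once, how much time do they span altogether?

Merged: 7:20 am–10:10 am.
Length: 2 h 50 min.

2 h 50 min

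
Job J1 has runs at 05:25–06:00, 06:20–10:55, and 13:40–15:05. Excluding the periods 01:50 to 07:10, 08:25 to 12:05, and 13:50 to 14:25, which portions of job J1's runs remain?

07:10–08:25, 13:40–13:50, 14:25–15:05

05:25–06:00 lies entirely inside B → drops out.
06:20–10:55 with B removed leaves 07:10–08:25.
13:40–15:05 with B removed leaves 13:40–13:50, 14:25–15:05.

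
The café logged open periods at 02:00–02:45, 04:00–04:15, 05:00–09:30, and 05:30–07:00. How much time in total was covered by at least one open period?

5 h 30 min

Merged: 02:00–02:45, 04:00–04:15, 05:00–09:30.
Lengths: 45 min + 15 min + 4 h 30 min = 5 h 30 min.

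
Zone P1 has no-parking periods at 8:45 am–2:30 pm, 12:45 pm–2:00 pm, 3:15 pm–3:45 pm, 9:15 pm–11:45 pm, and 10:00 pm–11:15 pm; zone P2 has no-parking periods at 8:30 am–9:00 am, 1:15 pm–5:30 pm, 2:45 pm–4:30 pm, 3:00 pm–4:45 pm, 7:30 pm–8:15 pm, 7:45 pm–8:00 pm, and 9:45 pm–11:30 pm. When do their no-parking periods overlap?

8:45 am–9:00 am, 1:15 pm–2:30 pm, 3:15 pm–3:45 pm, 9:45 pm–11:30 pm

A, merged: 8:45 am–2:30 pm, 3:15 pm–3:45 pm, 9:15 pm–11:45 pm.
B, merged: 8:30 am–9:00 am, 1:15 pm–5:30 pm, 7:30 pm–8:15 pm, 9:45 pm–11:30 pm.
8:45 am–2:30 pm meets the second set on 8:45 am–9:00 am, 1:15 pm–2:30 pm.
3:15 pm–3:45 pm meets the second set on 3:15 pm–3:45 pm.
9:15 pm–11:45 pm meets the second set on 9:45 pm–11:30 pm.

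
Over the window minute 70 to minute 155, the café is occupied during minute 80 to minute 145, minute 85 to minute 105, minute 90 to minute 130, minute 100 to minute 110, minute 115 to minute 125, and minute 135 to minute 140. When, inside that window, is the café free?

The merged coverage is minute 80 to minute 145.
Uncovered inside minute 70 to minute 155: minute 70 to minute 80, minute 145 to minute 155.

minute 70 to minute 80, minute 145 to minute 155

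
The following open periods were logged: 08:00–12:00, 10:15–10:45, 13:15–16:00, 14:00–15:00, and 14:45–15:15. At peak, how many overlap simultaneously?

3

Walk the sorted start/end points keeping a running depth.
The depth first hits 3 at 14:45.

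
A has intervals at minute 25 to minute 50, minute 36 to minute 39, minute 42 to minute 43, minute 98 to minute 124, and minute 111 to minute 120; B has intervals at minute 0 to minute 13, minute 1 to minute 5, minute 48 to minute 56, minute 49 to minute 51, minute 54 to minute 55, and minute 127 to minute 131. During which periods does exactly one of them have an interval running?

Merge the first list: minute 25 to minute 50, minute 98 to minute 124.
Merge the second list: minute 0 to minute 13, minute 48 to minute 56, minute 127 to minute 131.
A \ B = minute 25 to minute 48, minute 98 to minute 124.
B \ A = minute 0 to minute 13, minute 50 to minute 56, minute 127 to minute 131.
Union of the two gives the symmetric difference.

minute 0 to minute 13, minute 25 to minute 48, minute 50 to minute 56, minute 98 to minute 124, minute 127 to minute 131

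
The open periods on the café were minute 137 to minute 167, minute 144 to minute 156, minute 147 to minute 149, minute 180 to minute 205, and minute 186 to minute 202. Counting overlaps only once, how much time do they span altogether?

55 minutes

Merged: minute 137 to minute 167, minute 180 to minute 205.
Lengths: 30 minutes + 25 minutes = 55 minutes.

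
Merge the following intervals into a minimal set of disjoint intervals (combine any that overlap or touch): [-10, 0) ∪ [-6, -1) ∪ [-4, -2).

[-10, 0)

[-6, -1) overlaps/touches [-10, 0) → extend to [-10, 0).
[-4, -2) overlaps/touches [-10, 0) → extend to [-10, 0).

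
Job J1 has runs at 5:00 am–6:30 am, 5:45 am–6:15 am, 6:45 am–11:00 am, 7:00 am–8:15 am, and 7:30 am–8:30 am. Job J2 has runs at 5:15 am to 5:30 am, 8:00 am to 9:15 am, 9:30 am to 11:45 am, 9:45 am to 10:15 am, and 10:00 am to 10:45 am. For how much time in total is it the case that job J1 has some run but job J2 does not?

2 h 45 min

First set merges to 5:00 am-6:30 am, 6:45 am-11:00 am.
Second set merges to 5:15 am-5:30 am, 8:00 am-9:15 am, 9:30 am-11:45 am.
A \ B = 5:00 am-5:15 am, 5:30 am-6:30 am, 6:45 am-8:00 am, 9:15 am-9:30 am.
Total: 15 min + 1 h + 1 h 15 min + 15 min = 2 h 45 min.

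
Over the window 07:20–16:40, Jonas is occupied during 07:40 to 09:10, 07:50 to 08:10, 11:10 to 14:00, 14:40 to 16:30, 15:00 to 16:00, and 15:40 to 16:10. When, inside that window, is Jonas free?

The merged coverage is 07:40-09:10, 11:10-14:00, 14:40-16:30.
Complement within 07:20-16:40: 07:20-07:40, 09:10-11:10, 14:00-14:40, 16:30-16:40.

07:20-07:40, 09:10-11:10, 14:00-14:40, 16:30-16:40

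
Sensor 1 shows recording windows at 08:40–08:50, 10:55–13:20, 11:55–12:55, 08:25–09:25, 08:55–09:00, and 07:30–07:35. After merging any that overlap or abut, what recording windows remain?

07:30–07:35, 08:25–09:25, 10:55–13:20

Sort by start: 07:30–07:35, 08:25–09:25, 08:40–08:50, 08:55–09:00, 10:55–13:20, 11:55–12:55.
08:25–09:25 is disjoint → start new block.
08:40–08:50 overlaps/touches 08:25–09:25 → extend to 08:25–09:25.
08:55–09:00 overlaps/touches 08:25–09:25 → extend to 08:25–09:25.
10:55–13:20 is disjoint → start new block.
11:55–12:55 overlaps/touches 10:55–13:20 → extend to 10:55–13:20.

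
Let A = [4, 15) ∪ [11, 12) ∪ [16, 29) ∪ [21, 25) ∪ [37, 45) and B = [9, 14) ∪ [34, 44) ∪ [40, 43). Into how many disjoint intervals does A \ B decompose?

Merge the first list: [4, 15), [16, 29), [37, 45).
Merge the second list: [9, 14), [34, 44).
A \ B = [4, 9), [14, 15), [16, 29), [44, 45).
That is 4 disjoint pieces.

4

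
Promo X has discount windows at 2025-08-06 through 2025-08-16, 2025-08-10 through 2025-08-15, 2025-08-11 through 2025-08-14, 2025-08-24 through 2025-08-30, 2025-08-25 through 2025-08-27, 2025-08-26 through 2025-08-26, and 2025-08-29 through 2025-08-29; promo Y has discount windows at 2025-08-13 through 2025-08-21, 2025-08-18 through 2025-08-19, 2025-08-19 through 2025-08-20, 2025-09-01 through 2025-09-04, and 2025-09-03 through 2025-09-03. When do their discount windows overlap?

2025-08-13 through 2025-08-16

First set merges to 2025-08-06 through 2025-08-16, 2025-08-24 through 2025-08-30.
Second set merges to 2025-08-13 through 2025-08-21, 2025-09-01 through 2025-09-04.
2025-08-06 through 2025-08-16 overlaps B on 2025-08-13 through 2025-08-16.
2025-08-24 through 2025-08-30 falls entirely outside B.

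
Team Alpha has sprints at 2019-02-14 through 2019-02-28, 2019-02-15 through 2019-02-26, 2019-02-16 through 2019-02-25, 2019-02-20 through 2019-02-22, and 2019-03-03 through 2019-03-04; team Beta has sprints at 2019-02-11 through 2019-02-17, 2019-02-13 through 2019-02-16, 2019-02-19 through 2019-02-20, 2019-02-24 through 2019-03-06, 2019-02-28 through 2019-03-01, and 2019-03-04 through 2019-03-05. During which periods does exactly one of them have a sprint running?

2019-02-11 through 2019-02-13, 2019-02-18 through 2019-02-18, 2019-02-21 through 2019-02-23, 2019-03-01 through 2019-03-02, 2019-03-05 through 2019-03-06

Merge the first list: 2019-02-14 through 2019-02-28, 2019-03-03 through 2019-03-04.
Merge the second list: 2019-02-11 through 2019-02-17, 2019-02-19 through 2019-02-20, 2019-02-24 through 2019-03-06.
A \ B = 2019-02-18 through 2019-02-18, 2019-02-21 through 2019-02-23.
B \ A = 2019-02-11 through 2019-02-13, 2019-03-01 through 2019-03-02, 2019-03-05 through 2019-03-06.
Union of the two gives the symmetric difference.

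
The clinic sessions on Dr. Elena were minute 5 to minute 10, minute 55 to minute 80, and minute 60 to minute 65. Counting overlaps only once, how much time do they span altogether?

Merged: minute 5 to minute 10, minute 55 to minute 80.
Lengths: 5 minutes + 25 minutes = 30 minutes.

30 minutes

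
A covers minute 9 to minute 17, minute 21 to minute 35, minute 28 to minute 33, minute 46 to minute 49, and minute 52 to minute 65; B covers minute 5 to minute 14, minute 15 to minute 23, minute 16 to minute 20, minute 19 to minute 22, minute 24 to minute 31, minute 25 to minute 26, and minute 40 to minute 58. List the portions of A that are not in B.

A, merged: minute 9 to minute 17, minute 21 to minute 35, minute 46 to minute 49, minute 52 to minute 65.
B, merged: minute 5 to minute 14, minute 15 to minute 23, minute 24 to minute 31, minute 40 to minute 58.
minute 9 to minute 17 with B removed leaves minute 14 to minute 15.
minute 21 to minute 35 with B removed leaves minute 23 to minute 24, minute 31 to minute 35.
minute 46 to minute 49 lies entirely inside B → drops out.
minute 52 to minute 65 with B removed leaves minute 58 to minute 65.

minute 14 to minute 15, minute 23 to minute 24, minute 31 to minute 35, minute 58 to minute 65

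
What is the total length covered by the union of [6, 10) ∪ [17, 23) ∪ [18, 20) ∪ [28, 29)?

11

Merged: [6, 10), [17, 23), [28, 29).
Lengths: 4 + 6 + 1 = 11.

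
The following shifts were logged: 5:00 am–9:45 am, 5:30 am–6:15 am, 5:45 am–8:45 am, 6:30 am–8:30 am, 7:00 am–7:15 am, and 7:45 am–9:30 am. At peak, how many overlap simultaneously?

Sweep endpoints in order; track running count of active intervals.
Peak of 4 reached at 7:00 am.

4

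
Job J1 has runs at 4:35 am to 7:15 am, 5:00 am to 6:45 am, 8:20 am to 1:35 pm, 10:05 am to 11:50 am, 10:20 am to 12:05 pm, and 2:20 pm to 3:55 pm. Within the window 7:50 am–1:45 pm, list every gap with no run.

7:50 am–8:20 am, 1:35 pm–1:45 pm

After merging, the occupied span is 4:35 am–7:15 am, 8:20 am–1:35 pm, 2:20 pm–3:55 pm.
Gaps within 7:50 am–1:45 pm: 7:50 am–8:20 am, 1:35 pm–1:45 pm.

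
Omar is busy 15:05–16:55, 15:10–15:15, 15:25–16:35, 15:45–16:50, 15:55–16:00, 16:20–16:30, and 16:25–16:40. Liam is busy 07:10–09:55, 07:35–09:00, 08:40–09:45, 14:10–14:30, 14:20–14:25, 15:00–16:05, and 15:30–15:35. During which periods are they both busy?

Merge the first list: 15:05–16:55.
Merge the second list: 07:10–09:55, 14:10–14:30, 15:00–16:05.
15:05–16:55 overlaps B on 15:05–16:05.

15:05–16:05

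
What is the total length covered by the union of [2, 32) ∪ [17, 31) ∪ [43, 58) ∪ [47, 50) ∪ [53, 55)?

Merged: [2, 32), [43, 58).
Lengths: 30 + 15 = 45.

45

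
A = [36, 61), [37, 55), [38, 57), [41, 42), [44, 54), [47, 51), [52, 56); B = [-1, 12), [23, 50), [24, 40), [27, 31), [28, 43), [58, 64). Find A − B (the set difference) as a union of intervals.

First set merges to [36, 61).
Second set merges to [-1, 12), [23, 50), [58, 64).
[36, 61) with B removed leaves [50, 58).

[50, 58)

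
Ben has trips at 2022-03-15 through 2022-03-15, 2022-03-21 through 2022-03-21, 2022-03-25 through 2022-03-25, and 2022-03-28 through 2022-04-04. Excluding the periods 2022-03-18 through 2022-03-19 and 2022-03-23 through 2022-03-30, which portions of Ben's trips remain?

2022-03-15 through 2022-03-15 is untouched.
2022-03-21 through 2022-03-21 is untouched.
2022-03-25 through 2022-03-25 lies entirely inside B → drops out.
2022-03-28 through 2022-04-04 with B removed leaves 2022-03-31 through 2022-04-04.

2022-03-15 through 2022-03-15, 2022-03-21 through 2022-03-21, 2022-03-31 through 2022-04-04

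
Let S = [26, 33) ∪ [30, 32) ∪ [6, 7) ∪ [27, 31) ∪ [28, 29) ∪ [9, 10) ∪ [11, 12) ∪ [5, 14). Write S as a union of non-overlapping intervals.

[5, 14) ∪ [26, 33)

Sort by start: [5, 14), [6, 7), [9, 10), [11, 12), [26, 33), [27, 31), [28, 29), [30, 32).
[6, 7) overlaps/touches [5, 14) → extend to [5, 14).
[9, 10) overlaps/touches [5, 14) → extend to [5, 14).
[11, 12) overlaps/touches [5, 14) → extend to [5, 14).
[26, 33) is disjoint → start new block.
[27, 31) overlaps/touches [26, 33) → extend to [26, 33).
[28, 29) overlaps/touches [26, 33) → extend to [26, 33).
[30, 32) overlaps/touches [26, 33) → extend to [26, 33).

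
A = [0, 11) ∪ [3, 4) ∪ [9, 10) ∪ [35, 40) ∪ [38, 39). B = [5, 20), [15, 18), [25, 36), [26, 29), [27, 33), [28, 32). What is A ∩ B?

First set merges to [0, 11), [35, 40).
Second set merges to [5, 20), [25, 36).
[0, 11) ∩ B → [5, 11).
[35, 40) ∩ B → [35, 36).

[5, 11) ∪ [35, 36)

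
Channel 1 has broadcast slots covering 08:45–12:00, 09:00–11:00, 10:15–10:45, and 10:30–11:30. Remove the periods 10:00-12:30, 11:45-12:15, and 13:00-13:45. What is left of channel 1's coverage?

08:45–10:00

Merge the first list: 08:45–12:00.
Merge the second list: 10:00–12:30, 13:00–13:45.
08:45–12:00 \ B = 08:45–10:00.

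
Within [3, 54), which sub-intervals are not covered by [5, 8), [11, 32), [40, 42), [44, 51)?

[3, 5) ∪ [8, 11) ∪ [32, 40) ∪ [42, 44) ∪ [51, 54)

Covered (merged): [5, 8), [11, 32), [40, 42), [44, 51).
Complement within [3, 54): [3, 5), [8, 11), [32, 40), [42, 44), [51, 54).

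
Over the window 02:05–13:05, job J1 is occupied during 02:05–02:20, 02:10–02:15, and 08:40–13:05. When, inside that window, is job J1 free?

Covered (merged): 02:05-02:20, 08:40-13:05.
Gaps within 02:05-13:05: 02:20-08:40.

02:20-08:40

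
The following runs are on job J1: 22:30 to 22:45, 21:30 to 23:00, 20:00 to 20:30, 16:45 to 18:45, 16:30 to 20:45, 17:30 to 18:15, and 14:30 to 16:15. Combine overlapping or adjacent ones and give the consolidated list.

14:30–16:15, 16:30–20:45, 21:30–23:00

Sort by start: 14:30–16:15, 16:30–20:45, 16:45–18:45, 17:30–18:15, 20:00–20:30, 21:30–23:00, 22:30–22:45.
16:30–20:45 is disjoint → start new block.
16:45–18:45 overlaps/touches 16:30–20:45 → extend to 16:30–20:45.
17:30–18:15 overlaps/touches 16:30–20:45 → extend to 16:30–20:45.
20:00–20:30 overlaps/touches 16:30–20:45 → extend to 16:30–20:45.
21:30–23:00 is disjoint → start new block.
22:30–22:45 overlaps/touches 21:30–23:00 → extend to 21:30–23:00.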